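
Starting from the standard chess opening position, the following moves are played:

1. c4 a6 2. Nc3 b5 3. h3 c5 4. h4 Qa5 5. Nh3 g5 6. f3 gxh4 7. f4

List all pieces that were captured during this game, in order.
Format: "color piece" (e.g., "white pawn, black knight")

Tracking captures:
  gxh4: captured white pawn

white pawn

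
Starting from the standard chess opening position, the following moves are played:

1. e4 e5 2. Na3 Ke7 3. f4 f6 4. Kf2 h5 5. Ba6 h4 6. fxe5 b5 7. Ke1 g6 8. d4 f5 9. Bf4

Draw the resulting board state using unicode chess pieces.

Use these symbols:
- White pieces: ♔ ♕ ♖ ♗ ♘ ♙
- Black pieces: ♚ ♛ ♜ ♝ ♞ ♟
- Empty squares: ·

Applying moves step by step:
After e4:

♜ ♞ ♝ ♛ ♚ ♝ ♞ ♜
♟ ♟ ♟ ♟ ♟ ♟ ♟ ♟
· · · · · · · ·
· · · · · · · ·
· · · · ♙ · · ·
· · · · · · · ·
♙ ♙ ♙ ♙ · ♙ ♙ ♙
♖ ♘ ♗ ♕ ♔ ♗ ♘ ♖


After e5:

♜ ♞ ♝ ♛ ♚ ♝ ♞ ♜
♟ ♟ ♟ ♟ · ♟ ♟ ♟
· · · · · · · ·
· · · · ♟ · · ·
· · · · ♙ · · ·
· · · · · · · ·
♙ ♙ ♙ ♙ · ♙ ♙ ♙
♖ ♘ ♗ ♕ ♔ ♗ ♘ ♖


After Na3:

♜ ♞ ♝ ♛ ♚ ♝ ♞ ♜
♟ ♟ ♟ ♟ · ♟ ♟ ♟
· · · · · · · ·
· · · · ♟ · · ·
· · · · ♙ · · ·
♘ · · · · · · ·
♙ ♙ ♙ ♙ · ♙ ♙ ♙
♖ · ♗ ♕ ♔ ♗ ♘ ♖


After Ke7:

♜ ♞ ♝ ♛ · ♝ ♞ ♜
♟ ♟ ♟ ♟ ♚ ♟ ♟ ♟
· · · · · · · ·
· · · · ♟ · · ·
· · · · ♙ · · ·
♘ · · · · · · ·
♙ ♙ ♙ ♙ · ♙ ♙ ♙
♖ · ♗ ♕ ♔ ♗ ♘ ♖


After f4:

♜ ♞ ♝ ♛ · ♝ ♞ ♜
♟ ♟ ♟ ♟ ♚ ♟ ♟ ♟
· · · · · · · ·
· · · · ♟ · · ·
· · · · ♙ ♙ · ·
♘ · · · · · · ·
♙ ♙ ♙ ♙ · · ♙ ♙
♖ · ♗ ♕ ♔ ♗ ♘ ♖


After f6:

♜ ♞ ♝ ♛ · ♝ ♞ ♜
♟ ♟ ♟ ♟ ♚ · ♟ ♟
· · · · · ♟ · ·
· · · · ♟ · · ·
· · · · ♙ ♙ · ·
♘ · · · · · · ·
♙ ♙ ♙ ♙ · · ♙ ♙
♖ · ♗ ♕ ♔ ♗ ♘ ♖


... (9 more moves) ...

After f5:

♜ ♞ ♝ ♛ · ♝ ♞ ♜
♟ · ♟ ♟ ♚ · · ·
♗ · · · · · ♟ ·
· ♟ · · ♙ ♟ · ·
· · · ♙ ♙ · · ♟
♘ · · · · · · ·
♙ ♙ ♙ · · · ♙ ♙
♖ · ♗ ♕ ♔ · ♘ ♖


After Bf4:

♜ ♞ ♝ ♛ · ♝ ♞ ♜
♟ · ♟ ♟ ♚ · · ·
♗ · · · · · ♟ ·
· ♟ · · ♙ ♟ · ·
· · · ♙ ♙ ♗ · ♟
♘ · · · · · · ·
♙ ♙ ♙ · · · ♙ ♙
♖ · · ♕ ♔ · ♘ ♖



  a b c d e f g h
  ─────────────────
8│♜ ♞ ♝ ♛ · ♝ ♞ ♜│8
7│♟ · ♟ ♟ ♚ · · ·│7
6│♗ · · · · · ♟ ·│6
5│· ♟ · · ♙ ♟ · ·│5
4│· · · ♙ ♙ ♗ · ♟│4
3│♘ · · · · · · ·│3
2│♙ ♙ ♙ · · · ♙ ♙│2
1│♖ · · ♕ ♔ · ♘ ♖│1
  ─────────────────
  a b c d e f g h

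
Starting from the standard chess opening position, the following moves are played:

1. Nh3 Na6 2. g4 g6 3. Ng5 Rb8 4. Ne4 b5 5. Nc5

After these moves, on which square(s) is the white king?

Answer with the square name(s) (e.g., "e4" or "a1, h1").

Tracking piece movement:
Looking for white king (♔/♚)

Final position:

  a b c d e f g h
  ─────────────────
8│· ♜ ♝ ♛ ♚ ♝ ♞ ♜│8
7│♟ · ♟ ♟ ♟ ♟ · ♟│7
6│♞ · · · · · ♟ ·│6
5│· ♟ ♘ · · · · ·│5
4│· · · · · · ♙ ·│4
3│· · · · · · · ·│3
2│♙ ♙ ♙ ♙ ♙ ♙ · ♙│2
1│♖ ♘ ♗ ♕ ♔ ♗ · ♖│1
  ─────────────────
  a b c d e f g h


e1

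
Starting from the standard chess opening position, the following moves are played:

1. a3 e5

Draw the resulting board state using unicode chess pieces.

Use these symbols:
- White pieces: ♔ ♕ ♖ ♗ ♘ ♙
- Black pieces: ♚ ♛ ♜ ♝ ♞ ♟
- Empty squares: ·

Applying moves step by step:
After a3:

♜ ♞ ♝ ♛ ♚ ♝ ♞ ♜
♟ ♟ ♟ ♟ ♟ ♟ ♟ ♟
· · · · · · · ·
· · · · · · · ·
· · · · · · · ·
♙ · · · · · · ·
· ♙ ♙ ♙ ♙ ♙ ♙ ♙
♖ ♘ ♗ ♕ ♔ ♗ ♘ ♖


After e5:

♜ ♞ ♝ ♛ ♚ ♝ ♞ ♜
♟ ♟ ♟ ♟ · ♟ ♟ ♟
· · · · · · · ·
· · · · ♟ · · ·
· · · · · · · ·
♙ · · · · · · ·
· ♙ ♙ ♙ ♙ ♙ ♙ ♙
♖ ♘ ♗ ♕ ♔ ♗ ♘ ♖



  a b c d e f g h
  ─────────────────
8│♜ ♞ ♝ ♛ ♚ ♝ ♞ ♜│8
7│♟ ♟ ♟ ♟ · ♟ ♟ ♟│7
6│· · · · · · · ·│6
5│· · · · ♟ · · ·│5
4│· · · · · · · ·│4
3│♙ · · · · · · ·│3
2│· ♙ ♙ ♙ ♙ ♙ ♙ ♙│2
1│♖ ♘ ♗ ♕ ♔ ♗ ♘ ♖│1
  ─────────────────
  a b c d e f g h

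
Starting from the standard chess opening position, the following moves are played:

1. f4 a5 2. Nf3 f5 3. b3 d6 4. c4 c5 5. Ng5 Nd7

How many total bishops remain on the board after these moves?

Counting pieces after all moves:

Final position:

  a b c d e f g h
  ─────────────────
8│♜ · ♝ ♛ ♚ ♝ ♞ ♜│8
7│· ♟ · ♞ ♟ · ♟ ♟│7
6│· · · ♟ · · · ·│6
5│♟ · ♟ · · ♟ ♘ ·│5
4│· · ♙ · · ♙ · ·│4
3│· ♙ · · · · · ·│3
2│♙ · · ♙ ♙ · ♙ ♙│2
1│♖ ♘ ♗ ♕ ♔ ♗ · ♖│1
  ─────────────────
  a b c d e f g h


4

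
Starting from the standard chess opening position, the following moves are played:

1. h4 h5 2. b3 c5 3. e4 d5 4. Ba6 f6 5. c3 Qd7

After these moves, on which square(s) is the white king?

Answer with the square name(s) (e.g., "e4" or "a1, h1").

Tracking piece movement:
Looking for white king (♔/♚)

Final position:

  a b c d e f g h
  ─────────────────
8│♜ ♞ ♝ · ♚ ♝ ♞ ♜│8
7│♟ ♟ · ♛ ♟ · ♟ ·│7
6│♗ · · · · ♟ · ·│6
5│· · ♟ ♟ · · · ♟│5
4│· · · · ♙ · · ♙│4
3│· ♙ ♙ · · · · ·│3
2│♙ · · ♙ · ♙ ♙ ·│2
1│♖ ♘ ♗ ♕ ♔ · ♘ ♖│1
  ─────────────────
  a b c d e f g h


e1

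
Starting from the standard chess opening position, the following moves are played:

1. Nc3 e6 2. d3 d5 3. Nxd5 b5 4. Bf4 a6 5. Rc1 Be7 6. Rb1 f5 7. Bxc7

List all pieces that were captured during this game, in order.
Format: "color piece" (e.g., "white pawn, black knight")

Tracking captures:
  Nxd5: captured black pawn
  Bxc7: captured black pawn

black pawn, black pawn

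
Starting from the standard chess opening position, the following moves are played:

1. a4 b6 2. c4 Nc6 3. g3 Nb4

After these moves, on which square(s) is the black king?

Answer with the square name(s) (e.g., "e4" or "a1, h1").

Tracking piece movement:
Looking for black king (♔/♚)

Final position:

  a b c d e f g h
  ─────────────────
8│♜ · ♝ ♛ ♚ ♝ ♞ ♜│8
7│♟ · ♟ ♟ ♟ ♟ ♟ ♟│7
6│· ♟ · · · · · ·│6
5│· · · · · · · ·│5
4│♙ ♞ ♙ · · · · ·│4
3│· · · · · · ♙ ·│3
2│· ♙ · ♙ ♙ ♙ · ♙│2
1│♖ ♘ ♗ ♕ ♔ ♗ ♘ ♖│1
  ─────────────────
  a b c d e f g h


e8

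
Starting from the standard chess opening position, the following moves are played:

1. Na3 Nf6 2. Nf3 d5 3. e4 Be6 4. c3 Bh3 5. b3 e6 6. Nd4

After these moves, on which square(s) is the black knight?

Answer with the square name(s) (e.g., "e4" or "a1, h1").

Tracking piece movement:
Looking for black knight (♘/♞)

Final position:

  a b c d e f g h
  ─────────────────
8│♜ ♞ · ♛ ♚ ♝ · ♜│8
7│♟ ♟ ♟ · · ♟ ♟ ♟│7
6│· · · · ♟ ♞ · ·│6
5│· · · ♟ · · · ·│5
4│· · · ♘ ♙ · · ·│4
3│♘ ♙ ♙ · · · · ♝│3
2│♙ · · ♙ · ♙ ♙ ♙│2
1│♖ · ♗ ♕ ♔ ♗ · ♖│1
  ─────────────────
  a b c d e f g h


b8, f6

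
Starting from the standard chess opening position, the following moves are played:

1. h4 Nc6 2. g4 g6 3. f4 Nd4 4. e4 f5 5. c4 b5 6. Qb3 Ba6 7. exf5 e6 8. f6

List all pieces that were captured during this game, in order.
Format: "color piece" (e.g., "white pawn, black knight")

Tracking captures:
  exf5: captured black pawn

black pawn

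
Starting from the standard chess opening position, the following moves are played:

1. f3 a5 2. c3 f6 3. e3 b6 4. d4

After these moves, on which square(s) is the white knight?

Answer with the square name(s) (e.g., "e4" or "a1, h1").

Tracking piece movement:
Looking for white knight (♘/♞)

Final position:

  a b c d e f g h
  ─────────────────
8│♜ ♞ ♝ ♛ ♚ ♝ ♞ ♜│8
7│· · ♟ ♟ ♟ · ♟ ♟│7
6│· ♟ · · · ♟ · ·│6
5│♟ · · · · · · ·│5
4│· · · ♙ · · · ·│4
3│· · ♙ · ♙ ♙ · ·│3
2│♙ ♙ · · · · ♙ ♙│2
1│♖ ♘ ♗ ♕ ♔ ♗ ♘ ♖│1
  ─────────────────
  a b c d e f g h


b1, g1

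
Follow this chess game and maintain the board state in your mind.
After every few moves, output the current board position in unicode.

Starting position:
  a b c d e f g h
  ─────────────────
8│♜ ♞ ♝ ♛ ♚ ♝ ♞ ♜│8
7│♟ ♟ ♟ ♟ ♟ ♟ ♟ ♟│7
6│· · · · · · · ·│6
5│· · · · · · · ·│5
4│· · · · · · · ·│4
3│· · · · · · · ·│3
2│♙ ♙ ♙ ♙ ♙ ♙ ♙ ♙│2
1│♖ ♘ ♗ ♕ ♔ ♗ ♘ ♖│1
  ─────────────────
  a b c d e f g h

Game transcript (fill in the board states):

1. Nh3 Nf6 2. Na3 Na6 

  a b c d e f g h
  ─────────────────
8│♜ · ♝ ♛ ♚ ♝ · ♜│8
7│♟ ♟ ♟ ♟ ♟ ♟ ♟ ♟│7
6│♞ · · · · ♞ · ·│6
5│· · · · · · · ·│5
4│· · · · · · · ·│4
3│♘ · · · · · · ♘│3
2│♙ ♙ ♙ ♙ ♙ ♙ ♙ ♙│2
1│♖ · ♗ ♕ ♔ ♗ · ♖│1
  ─────────────────
  a b c d e f g h

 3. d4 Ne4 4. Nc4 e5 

  a b c d e f g h
  ─────────────────
8│♜ · ♝ ♛ ♚ ♝ · ♜│8
7│♟ ♟ ♟ ♟ · ♟ ♟ ♟│7
6│♞ · · · · · · ·│6
5│· · · · ♟ · · ·│5
4│· · ♘ ♙ ♞ · · ·│4
3│· · · · · · · ♘│3
2│♙ ♙ ♙ · ♙ ♙ ♙ ♙│2
1│♖ · ♗ ♕ ♔ ♗ · ♖│1
  ─────────────────
  a b c d e f g h

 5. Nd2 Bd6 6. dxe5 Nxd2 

  a b c d e f g h
  ─────────────────
8│♜ · ♝ ♛ ♚ · · ♜│8
7│♟ ♟ ♟ ♟ · ♟ ♟ ♟│7
6│♞ · · ♝ · · · ·│6
5│· · · · ♙ · · ·│5
4│· · · · · · · ·│4
3│· · · · · · · ♘│3
2│♙ ♙ ♙ ♞ ♙ ♙ ♙ ♙│2
1│♖ · ♗ ♕ ♔ ♗ · ♖│1
  ─────────────────
  a b c d e f g h

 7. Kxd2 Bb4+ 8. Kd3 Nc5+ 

  a b c d e f g h
  ─────────────────
8│♜ · ♝ ♛ ♚ · · ♜│8
7│♟ ♟ ♟ ♟ · ♟ ♟ ♟│7
6│· · · · · · · ·│6
5│· · ♞ · ♙ · · ·│5
4│· ♝ · · · · · ·│4
3│· · · ♔ · · · ♘│3
2│♙ ♙ ♙ · ♙ ♙ ♙ ♙│2
1│♖ · ♗ ♕ · ♗ · ♖│1
  ─────────────────
  a b c d e f g h

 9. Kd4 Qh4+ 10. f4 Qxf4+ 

  a b c d e f g h
  ─────────────────
8│♜ · ♝ · ♚ · · ♜│8
7│♟ ♟ ♟ ♟ · ♟ ♟ ♟│7
6│· · · · · · · ·│6
5│· · ♞ · ♙ · · ·│5
4│· ♝ · ♔ · ♛ · ·│4
3│· · · · · · · ♘│3
2│♙ ♙ ♙ · ♙ · ♙ ♙│2
1│♖ · ♗ ♕ · ♗ · ♖│1
  ─────────────────
  a b c d e f g h



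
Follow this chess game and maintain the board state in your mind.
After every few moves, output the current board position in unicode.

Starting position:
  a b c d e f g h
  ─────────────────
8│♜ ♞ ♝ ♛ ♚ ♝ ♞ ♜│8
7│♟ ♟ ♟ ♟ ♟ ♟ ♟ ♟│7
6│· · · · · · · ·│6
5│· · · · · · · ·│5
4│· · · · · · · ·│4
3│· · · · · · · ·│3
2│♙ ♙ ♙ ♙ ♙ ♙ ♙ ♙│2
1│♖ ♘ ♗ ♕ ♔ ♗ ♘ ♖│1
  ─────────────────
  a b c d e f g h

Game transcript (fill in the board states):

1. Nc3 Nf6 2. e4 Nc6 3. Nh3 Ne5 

  a b c d e f g h
  ─────────────────
8│♜ · ♝ ♛ ♚ ♝ · ♜│8
7│♟ ♟ ♟ ♟ ♟ ♟ ♟ ♟│7
6│· · · · · ♞ · ·│6
5│· · · · ♞ · · ·│5
4│· · · · ♙ · · ·│4
3│· · ♘ · · · · ♘│3
2│♙ ♙ ♙ ♙ · ♙ ♙ ♙│2
1│♖ · ♗ ♕ ♔ ♗ · ♖│1
  ─────────────────
  a b c d e f g h

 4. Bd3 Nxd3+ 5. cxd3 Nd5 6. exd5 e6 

  a b c d e f g h
  ─────────────────
8│♜ · ♝ ♛ ♚ ♝ · ♜│8
7│♟ ♟ ♟ ♟ · ♟ ♟ ♟│7
6│· · · · ♟ · · ·│6
5│· · · ♙ · · · ·│5
4│· · · · · · · ·│4
3│· · ♘ ♙ · · · ♘│3
2│♙ ♙ · ♙ · ♙ ♙ ♙│2
1│♖ · ♗ ♕ ♔ · · ♖│1
  ─────────────────
  a b c d e f g h

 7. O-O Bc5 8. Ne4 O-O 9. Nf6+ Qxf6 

  a b c d e f g h
  ─────────────────
8│♜ · ♝ · · ♜ ♚ ·│8
7│♟ ♟ ♟ ♟ · ♟ ♟ ♟│7
6│· · · · ♟ ♛ · ·│6
5│· · ♝ ♙ · · · ·│5
4│· · · · · · · ·│4
3│· · · ♙ · · · ♘│3
2│♙ ♙ · ♙ · ♙ ♙ ♙│2
1│♖ · ♗ ♕ · ♖ ♔ ·│1
  ─────────────────
  a b c d e f g h

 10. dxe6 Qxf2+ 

  a b c d e f g h
  ─────────────────
8│♜ · ♝ · · ♜ ♚ ·│8
7│♟ ♟ ♟ ♟ · ♟ ♟ ♟│7
6│· · · · ♙ · · ·│6
5│· · ♝ · · · · ·│5
4│· · · · · · · ·│4
3│· · · ♙ · · · ♘│3
2│♙ ♙ · ♙ · ♛ ♙ ♙│2
1│♖ · ♗ ♕ · ♖ ♔ ·│1
  ─────────────────
  a b c d e f g h


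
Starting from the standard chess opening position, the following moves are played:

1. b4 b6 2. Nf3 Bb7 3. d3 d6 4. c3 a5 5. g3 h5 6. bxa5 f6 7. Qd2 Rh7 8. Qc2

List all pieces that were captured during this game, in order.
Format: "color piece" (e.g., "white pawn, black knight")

Tracking captures:
  bxa5: captured black pawn

black pawn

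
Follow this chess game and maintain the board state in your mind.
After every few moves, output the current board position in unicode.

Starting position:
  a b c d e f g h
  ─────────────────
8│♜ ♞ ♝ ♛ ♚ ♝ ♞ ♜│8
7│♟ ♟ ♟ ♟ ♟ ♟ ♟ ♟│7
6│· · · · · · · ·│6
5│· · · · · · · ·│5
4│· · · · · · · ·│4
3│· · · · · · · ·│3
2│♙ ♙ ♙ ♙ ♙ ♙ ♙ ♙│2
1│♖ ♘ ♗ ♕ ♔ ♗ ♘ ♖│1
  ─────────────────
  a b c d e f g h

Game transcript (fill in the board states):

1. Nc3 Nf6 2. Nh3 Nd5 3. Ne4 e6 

  a b c d e f g h
  ─────────────────
8│♜ ♞ ♝ ♛ ♚ ♝ · ♜│8
7│♟ ♟ ♟ ♟ · ♟ ♟ ♟│7
6│· · · · ♟ · · ·│6
5│· · · ♞ · · · ·│5
4│· · · · ♘ · · ·│4
3│· · · · · · · ♘│3
2│♙ ♙ ♙ ♙ ♙ ♙ ♙ ♙│2
1│♖ · ♗ ♕ ♔ ♗ · ♖│1
  ─────────────────
  a b c d e f g h

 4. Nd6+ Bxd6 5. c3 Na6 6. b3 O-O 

  a b c d e f g h
  ─────────────────
8│♜ · ♝ ♛ · ♜ ♚ ·│8
7│♟ ♟ ♟ ♟ · ♟ ♟ ♟│7
6│♞ · · ♝ ♟ · · ·│6
5│· · · ♞ · · · ·│5
4│· · · · · · · ·│4
3│· ♙ ♙ · · · · ♘│3
2│♙ · · ♙ ♙ ♙ ♙ ♙│2
1│♖ · ♗ ♕ ♔ ♗ · ♖│1
  ─────────────────
  a b c d e f g h

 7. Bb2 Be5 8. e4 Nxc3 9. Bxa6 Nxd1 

  a b c d e f g h
  ─────────────────
8│♜ · ♝ ♛ · ♜ ♚ ·│8
7│♟ ♟ ♟ ♟ · ♟ ♟ ♟│7
6│♗ · · · ♟ · · ·│6
5│· · · · ♝ · · ·│5
4│· · · · ♙ · · ·│4
3│· ♙ · · · · · ♘│3
2│♙ ♗ · ♙ · ♙ ♙ ♙│2
1│♖ · · ♞ ♔ · · ♖│1
  ─────────────────
  a b c d e f g h

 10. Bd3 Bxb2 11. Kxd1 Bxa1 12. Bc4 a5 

  a b c d e f g h
  ─────────────────
8│♜ · ♝ ♛ · ♜ ♚ ·│8
7│· ♟ ♟ ♟ · ♟ ♟ ♟│7
6│· · · · ♟ · · ·│6
5│♟ · · · · · · ·│5
4│· · ♗ · ♙ · · ·│4
3│· ♙ · · · · · ♘│3
2│♙ · · ♙ · ♙ ♙ ♙│2
1│♝ · · ♔ · · · ♖│1
  ─────────────────
  a b c d e f g h

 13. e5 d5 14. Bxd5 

  a b c d e f g h
  ─────────────────
8│♜ · ♝ ♛ · ♜ ♚ ·│8
7│· ♟ ♟ · · ♟ ♟ ♟│7
6│· · · · ♟ · · ·│6
5│♟ · · ♗ ♙ · · ·│5
4│· · · · · · · ·│4
3│· ♙ · · · · · ♘│3
2│♙ · · ♙ · ♙ ♙ ♙│2
1│♝ · · ♔ · · · ♖│1
  ─────────────────
  a b c d e f g h


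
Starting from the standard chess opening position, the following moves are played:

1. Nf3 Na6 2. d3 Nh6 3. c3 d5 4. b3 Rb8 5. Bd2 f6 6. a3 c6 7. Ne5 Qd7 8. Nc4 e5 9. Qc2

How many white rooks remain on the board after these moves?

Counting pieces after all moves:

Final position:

  a b c d e f g h
  ─────────────────
8│· ♜ ♝ · ♚ ♝ · ♜│8
7│♟ ♟ · ♛ · · ♟ ♟│7
6│♞ · ♟ · · ♟ · ♞│6
5│· · · ♟ ♟ · · ·│5
4│· · ♘ · · · · ·│4
3│♙ ♙ ♙ ♙ · · · ·│3
2│· · ♕ ♗ ♙ ♙ ♙ ♙│2
1│♖ ♘ · · ♔ ♗ · ♖│1
  ─────────────────
  a b c d e f g h


2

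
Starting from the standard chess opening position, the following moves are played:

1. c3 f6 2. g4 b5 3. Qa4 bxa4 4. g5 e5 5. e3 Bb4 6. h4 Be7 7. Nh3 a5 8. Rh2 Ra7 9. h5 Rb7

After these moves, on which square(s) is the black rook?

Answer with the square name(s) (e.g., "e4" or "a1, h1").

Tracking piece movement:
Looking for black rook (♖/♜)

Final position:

  a b c d e f g h
  ─────────────────
8│· ♞ ♝ ♛ ♚ · ♞ ♜│8
7│· ♜ ♟ ♟ ♝ · ♟ ♟│7
6│· · · · · ♟ · ·│6
5│♟ · · · ♟ · ♙ ♙│5
4│♟ · · · · · · ·│4
3│· · ♙ · ♙ · · ♘│3
2│♙ ♙ · ♙ · ♙ · ♖│2
1│♖ ♘ ♗ · ♔ ♗ · ·│1
  ─────────────────
  a b c d e f g h


b7, h8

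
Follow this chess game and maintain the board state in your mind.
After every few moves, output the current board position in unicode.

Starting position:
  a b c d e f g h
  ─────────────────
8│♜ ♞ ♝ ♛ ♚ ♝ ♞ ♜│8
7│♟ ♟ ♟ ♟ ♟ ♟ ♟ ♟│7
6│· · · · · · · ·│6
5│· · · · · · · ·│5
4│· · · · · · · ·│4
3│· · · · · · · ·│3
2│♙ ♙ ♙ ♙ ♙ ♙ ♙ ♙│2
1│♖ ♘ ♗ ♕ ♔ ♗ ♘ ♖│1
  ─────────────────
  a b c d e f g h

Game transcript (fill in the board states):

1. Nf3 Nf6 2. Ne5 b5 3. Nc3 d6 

  a b c d e f g h
  ─────────────────
8│♜ ♞ ♝ ♛ ♚ ♝ · ♜│8
7│♟ · ♟ · ♟ ♟ ♟ ♟│7
6│· · · ♟ · ♞ · ·│6
5│· ♟ · · ♘ · · ·│5
4│· · · · · · · ·│4
3│· · ♘ · · · · ·│3
2│♙ ♙ ♙ ♙ ♙ ♙ ♙ ♙│2
1│♖ · ♗ ♕ ♔ ♗ · ♖│1
  ─────────────────
  a b c d e f g h

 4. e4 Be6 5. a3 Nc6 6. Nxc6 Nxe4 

  a b c d e f g h
  ─────────────────
8│♜ · · ♛ ♚ ♝ · ♜│8
7│♟ · ♟ · ♟ ♟ ♟ ♟│7
6│· · ♘ ♟ ♝ · · ·│6
5│· ♟ · · · · · ·│5
4│· · · · ♞ · · ·│4
3│♙ · ♘ · · · · ·│3
2│· ♙ ♙ ♙ · ♙ ♙ ♙│2
1│♖ · ♗ ♕ ♔ ♗ · ♖│1
  ─────────────────
  a b c d e f g h

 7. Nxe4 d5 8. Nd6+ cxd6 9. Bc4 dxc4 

  a b c d e f g h
  ─────────────────
8│♜ · · ♛ ♚ ♝ · ♜│8
7│♟ · · · ♟ ♟ ♟ ♟│7
6│· · ♘ ♟ ♝ · · ·│6
5│· ♟ · · · · · ·│5
4│· · ♟ · · · · ·│4
3│♙ · · · · · · ·│3
2│· ♙ ♙ ♙ · ♙ ♙ ♙│2
1│♖ · ♗ ♕ ♔ · · ♖│1
  ─────────────────
  a b c d e f g h

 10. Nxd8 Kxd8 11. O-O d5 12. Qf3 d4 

  a b c d e f g h
  ─────────────────
8│♜ · · ♚ · ♝ · ♜│8
7│♟ · · · ♟ ♟ ♟ ♟│7
6│· · · · ♝ · · ·│6
5│· ♟ · · · · · ·│5
4│· · ♟ ♟ · · · ·│4
3│♙ · · · · ♕ · ·│3
2│· ♙ ♙ ♙ · ♙ ♙ ♙│2
1│♖ · ♗ · · ♖ ♔ ·│1
  ─────────────────
  a b c d e f g h

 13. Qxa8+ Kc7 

  a b c d e f g h
  ─────────────────
8│♕ · · · · ♝ · ♜│8
7│♟ · ♚ · ♟ ♟ ♟ ♟│7
6│· · · · ♝ · · ·│6
5│· ♟ · · · · · ·│5
4│· · ♟ ♟ · · · ·│4
3│♙ · · · · · · ·│3
2│· ♙ ♙ ♙ · ♙ ♙ ♙│2
1│♖ · ♗ · · ♖ ♔ ·│1
  ─────────────────
  a b c d e f g h


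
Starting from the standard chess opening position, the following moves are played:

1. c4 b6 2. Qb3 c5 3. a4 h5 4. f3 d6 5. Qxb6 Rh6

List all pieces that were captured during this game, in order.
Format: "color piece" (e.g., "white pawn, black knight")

Tracking captures:
  Qxb6: captured black pawn

black pawn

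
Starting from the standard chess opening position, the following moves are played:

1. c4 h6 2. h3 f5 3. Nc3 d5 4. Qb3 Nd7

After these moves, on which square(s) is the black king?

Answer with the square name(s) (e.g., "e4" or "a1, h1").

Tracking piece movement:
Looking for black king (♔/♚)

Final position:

  a b c d e f g h
  ─────────────────
8│♜ · ♝ ♛ ♚ ♝ ♞ ♜│8
7│♟ ♟ ♟ ♞ ♟ · ♟ ·│7
6│· · · · · · · ♟│6
5│· · · ♟ · ♟ · ·│5
4│· · ♙ · · · · ·│4
3│· ♕ ♘ · · · · ♙│3
2│♙ ♙ · ♙ ♙ ♙ ♙ ·│2
1│♖ · ♗ · ♔ ♗ ♘ ♖│1
  ─────────────────
  a b c d e f g h


e8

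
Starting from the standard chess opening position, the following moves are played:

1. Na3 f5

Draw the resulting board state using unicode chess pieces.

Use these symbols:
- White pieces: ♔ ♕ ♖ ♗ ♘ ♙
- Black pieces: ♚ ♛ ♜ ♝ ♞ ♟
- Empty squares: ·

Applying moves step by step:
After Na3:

♜ ♞ ♝ ♛ ♚ ♝ ♞ ♜
♟ ♟ ♟ ♟ ♟ ♟ ♟ ♟
· · · · · · · ·
· · · · · · · ·
· · · · · · · ·
♘ · · · · · · ·
♙ ♙ ♙ ♙ ♙ ♙ ♙ ♙
♖ · ♗ ♕ ♔ ♗ ♘ ♖


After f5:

♜ ♞ ♝ ♛ ♚ ♝ ♞ ♜
♟ ♟ ♟ ♟ ♟ · ♟ ♟
· · · · · · · ·
· · · · · ♟ · ·
· · · · · · · ·
♘ · · · · · · ·
♙ ♙ ♙ ♙ ♙ ♙ ♙ ♙
♖ · ♗ ♕ ♔ ♗ ♘ ♖



  a b c d e f g h
  ─────────────────
8│♜ ♞ ♝ ♛ ♚ ♝ ♞ ♜│8
7│♟ ♟ ♟ ♟ ♟ · ♟ ♟│7
6│· · · · · · · ·│6
5│· · · · · ♟ · ·│5
4│· · · · · · · ·│4
3│♘ · · · · · · ·│3
2│♙ ♙ ♙ ♙ ♙ ♙ ♙ ♙│2
1│♖ · ♗ ♕ ♔ ♗ ♘ ♖│1
  ─────────────────
  a b c d e f g h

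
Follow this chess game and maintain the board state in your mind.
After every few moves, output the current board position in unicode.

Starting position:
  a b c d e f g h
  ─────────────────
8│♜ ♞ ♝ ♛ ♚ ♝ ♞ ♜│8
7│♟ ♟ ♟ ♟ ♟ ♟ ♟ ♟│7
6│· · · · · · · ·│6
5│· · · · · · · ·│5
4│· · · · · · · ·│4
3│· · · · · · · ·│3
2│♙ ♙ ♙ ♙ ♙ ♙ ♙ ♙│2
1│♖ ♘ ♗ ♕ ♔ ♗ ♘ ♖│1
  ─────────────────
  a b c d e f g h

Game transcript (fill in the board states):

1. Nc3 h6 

  a b c d e f g h
  ─────────────────
8│♜ ♞ ♝ ♛ ♚ ♝ ♞ ♜│8
7│♟ ♟ ♟ ♟ ♟ ♟ ♟ ·│7
6│· · · · · · · ♟│6
5│· · · · · · · ·│5
4│· · · · · · · ·│4
3│· · ♘ · · · · ·│3
2│♙ ♙ ♙ ♙ ♙ ♙ ♙ ♙│2
1│♖ · ♗ ♕ ♔ ♗ ♘ ♖│1
  ─────────────────
  a b c d e f g h

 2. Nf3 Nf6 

  a b c d e f g h
  ─────────────────
8│♜ ♞ ♝ ♛ ♚ ♝ · ♜│8
7│♟ ♟ ♟ ♟ ♟ ♟ ♟ ·│7
6│· · · · · ♞ · ♟│6
5│· · · · · · · ·│5
4│· · · · · · · ·│4
3│· · ♘ · · ♘ · ·│3
2│♙ ♙ ♙ ♙ ♙ ♙ ♙ ♙│2
1│♖ · ♗ ♕ ♔ ♗ · ♖│1
  ─────────────────
  a b c d e f g h

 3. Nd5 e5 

  a b c d e f g h
  ─────────────────
8│♜ ♞ ♝ ♛ ♚ ♝ · ♜│8
7│♟ ♟ ♟ ♟ · ♟ ♟ ·│7
6│· · · · · ♞ · ♟│6
5│· · · ♘ ♟ · · ·│5
4│· · · · · · · ·│4
3│· · · · · ♘ · ·│3
2│♙ ♙ ♙ ♙ ♙ ♙ ♙ ♙│2
1│♖ · ♗ ♕ ♔ ♗ · ♖│1
  ─────────────────
  a b c d e f g h

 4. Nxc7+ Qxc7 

  a b c d e f g h
  ─────────────────
8│♜ ♞ ♝ · ♚ ♝ · ♜│8
7│♟ ♟ ♛ ♟ · ♟ ♟ ·│7
6│· · · · · ♞ · ♟│6
5│· · · · ♟ · · ·│5
4│· · · · · · · ·│4
3│· · · · · ♘ · ·│3
2│♙ ♙ ♙ ♙ ♙ ♙ ♙ ♙│2
1│♖ · ♗ ♕ ♔ ♗ · ♖│1
  ─────────────────
  a b c d e f g h

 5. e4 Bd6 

  a b c d e f g h
  ─────────────────
8│♜ ♞ ♝ · ♚ · · ♜│8
7│♟ ♟ ♛ ♟ · ♟ ♟ ·│7
6│· · · ♝ · ♞ · ♟│6
5│· · · · ♟ · · ·│5
4│· · · · ♙ · · ·│4
3│· · · · · ♘ · ·│3
2│♙ ♙ ♙ ♙ · ♙ ♙ ♙│2
1│♖ · ♗ ♕ ♔ ♗ · ♖│1
  ─────────────────
  a b c d e f g h



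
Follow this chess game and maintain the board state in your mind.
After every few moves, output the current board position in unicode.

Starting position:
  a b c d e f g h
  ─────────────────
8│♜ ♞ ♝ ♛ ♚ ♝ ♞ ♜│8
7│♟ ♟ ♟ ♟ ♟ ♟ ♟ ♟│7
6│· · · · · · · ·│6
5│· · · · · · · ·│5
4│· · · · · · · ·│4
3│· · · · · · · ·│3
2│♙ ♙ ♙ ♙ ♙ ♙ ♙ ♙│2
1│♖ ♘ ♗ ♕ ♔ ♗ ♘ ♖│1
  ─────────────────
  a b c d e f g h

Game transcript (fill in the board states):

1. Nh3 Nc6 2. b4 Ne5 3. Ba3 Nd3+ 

  a b c d e f g h
  ─────────────────
8│♜ · ♝ ♛ ♚ ♝ ♞ ♜│8
7│♟ ♟ ♟ ♟ ♟ ♟ ♟ ♟│7
6│· · · · · · · ·│6
5│· · · · · · · ·│5
4│· ♙ · · · · · ·│4
3│♗ · · ♞ · · · ♘│3
2│♙ · ♙ ♙ ♙ ♙ ♙ ♙│2
1│♖ ♘ · ♕ ♔ ♗ · ♖│1
  ─────────────────
  a b c d e f g h

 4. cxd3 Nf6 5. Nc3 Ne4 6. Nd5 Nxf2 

  a b c d e f g h
  ─────────────────
8│♜ · ♝ ♛ ♚ ♝ · ♜│8
7│♟ ♟ ♟ ♟ ♟ ♟ ♟ ♟│7
6│· · · · · · · ·│6
5│· · · ♘ · · · ·│5
4│· ♙ · · · · · ·│4
3│♗ · · ♙ · · · ♘│3
2│♙ · · ♙ ♙ ♞ ♙ ♙│2
1│♖ · · ♕ ♔ ♗ · ♖│1
  ─────────────────
  a b c d e f g h

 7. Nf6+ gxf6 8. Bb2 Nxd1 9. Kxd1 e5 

  a b c d e f g h
  ─────────────────
8│♜ · ♝ ♛ ♚ ♝ · ♜│8
7│♟ ♟ ♟ ♟ · ♟ · ♟│7
6│· · · · · ♟ · ·│6
5│· · · · ♟ · · ·│5
4│· ♙ · · · · · ·│4
3│· · · ♙ · · · ♘│3
2│♙ ♗ · ♙ ♙ · ♙ ♙│2
1│♖ · · ♔ · ♗ · ♖│1
  ─────────────────
  a b c d e f g h

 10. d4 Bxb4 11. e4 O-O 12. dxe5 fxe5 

  a b c d e f g h
  ─────────────────
8│♜ · ♝ ♛ · ♜ ♚ ·│8
7│♟ ♟ ♟ ♟ · ♟ · ♟│7
6│· · · · · · · ·│6
5│· · · · ♟ · · ·│5
4│· ♝ · · ♙ · · ·│4
3│· · · · · · · ♘│3
2│♙ ♗ · ♙ · · ♙ ♙│2
1│♖ · · ♔ · ♗ · ♖│1
  ─────────────────
  a b c d e f g h

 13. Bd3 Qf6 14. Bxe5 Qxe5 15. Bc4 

  a b c d e f g h
  ─────────────────
8│♜ · ♝ · · ♜ ♚ ·│8
7│♟ ♟ ♟ ♟ · ♟ · ♟│7
6│· · · · · · · ·│6
5│· · · · ♛ · · ·│5
4│· ♝ ♗ · ♙ · · ·│4
3│· · · · · · · ♘│3
2│♙ · · ♙ · · ♙ ♙│2
1│♖ · · ♔ · · · ♖│1
  ─────────────────
  a b c d e f g h


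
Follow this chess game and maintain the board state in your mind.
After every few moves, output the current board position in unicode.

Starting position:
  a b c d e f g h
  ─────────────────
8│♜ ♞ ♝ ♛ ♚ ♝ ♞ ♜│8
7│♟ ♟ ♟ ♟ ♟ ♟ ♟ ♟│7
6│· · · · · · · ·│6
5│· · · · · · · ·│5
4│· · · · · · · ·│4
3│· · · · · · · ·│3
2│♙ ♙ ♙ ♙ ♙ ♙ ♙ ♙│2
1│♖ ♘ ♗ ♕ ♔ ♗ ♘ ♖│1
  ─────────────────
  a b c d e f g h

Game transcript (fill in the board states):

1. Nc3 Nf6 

  a b c d e f g h
  ─────────────────
8│♜ ♞ ♝ ♛ ♚ ♝ · ♜│8
7│♟ ♟ ♟ ♟ ♟ ♟ ♟ ♟│7
6│· · · · · ♞ · ·│6
5│· · · · · · · ·│5
4│· · · · · · · ·│4
3│· · ♘ · · · · ·│3
2│♙ ♙ ♙ ♙ ♙ ♙ ♙ ♙│2
1│♖ · ♗ ♕ ♔ ♗ ♘ ♖│1
  ─────────────────
  a b c d e f g h

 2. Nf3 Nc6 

  a b c d e f g h
  ─────────────────
8│♜ · ♝ ♛ ♚ ♝ · ♜│8
7│♟ ♟ ♟ ♟ ♟ ♟ ♟ ♟│7
6│· · ♞ · · ♞ · ·│6
5│· · · · · · · ·│5
4│· · · · · · · ·│4
3│· · ♘ · · ♘ · ·│3
2│♙ ♙ ♙ ♙ ♙ ♙ ♙ ♙│2
1│♖ · ♗ ♕ ♔ ♗ · ♖│1
  ─────────────────
  a b c d e f g h

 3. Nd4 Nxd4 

  a b c d e f g h
  ─────────────────
8│♜ · ♝ ♛ ♚ ♝ · ♜│8
7│♟ ♟ ♟ ♟ ♟ ♟ ♟ ♟│7
6│· · · · · ♞ · ·│6
5│· · · · · · · ·│5
4│· · · ♞ · · · ·│4
3│· · ♘ · · · · ·│3
2│♙ ♙ ♙ ♙ ♙ ♙ ♙ ♙│2
1│♖ · ♗ ♕ ♔ ♗ · ♖│1
  ─────────────────
  a b c d e f g h

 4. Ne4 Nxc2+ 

  a b c d e f g h
  ─────────────────
8│♜ · ♝ ♛ ♚ ♝ · ♜│8
7│♟ ♟ ♟ ♟ ♟ ♟ ♟ ♟│7
6│· · · · · ♞ · ·│6
5│· · · · · · · ·│5
4│· · · · ♘ · · ·│4
3│· · · · · · · ·│3
2│♙ ♙ ♞ ♙ ♙ ♙ ♙ ♙│2
1│♖ · ♗ ♕ ♔ ♗ · ♖│1
  ─────────────────
  a b c d e f g h

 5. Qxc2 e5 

  a b c d e f g h
  ─────────────────
8│♜ · ♝ ♛ ♚ ♝ · ♜│8
7│♟ ♟ ♟ ♟ · ♟ ♟ ♟│7
6│· · · · · ♞ · ·│6
5│· · · · ♟ · · ·│5
4│· · · · ♘ · · ·│4
3│· · · · · · · ·│3
2│♙ ♙ ♕ ♙ ♙ ♙ ♙ ♙│2
1│♖ · ♗ · ♔ ♗ · ♖│1
  ─────────────────
  a b c d e f g h



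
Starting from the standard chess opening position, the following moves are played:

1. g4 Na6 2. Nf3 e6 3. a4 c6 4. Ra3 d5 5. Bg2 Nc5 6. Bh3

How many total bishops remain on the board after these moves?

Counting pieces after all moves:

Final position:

  a b c d e f g h
  ─────────────────
8│♜ · ♝ ♛ ♚ ♝ ♞ ♜│8
7│♟ ♟ · · · ♟ ♟ ♟│7
6│· · ♟ · ♟ · · ·│6
5│· · ♞ ♟ · · · ·│5
4│♙ · · · · · ♙ ·│4
3│♖ · · · · ♘ · ♗│3
2│· ♙ ♙ ♙ ♙ ♙ · ♙│2
1│· ♘ ♗ ♕ ♔ · · ♖│1
  ─────────────────
  a b c d e f g h


4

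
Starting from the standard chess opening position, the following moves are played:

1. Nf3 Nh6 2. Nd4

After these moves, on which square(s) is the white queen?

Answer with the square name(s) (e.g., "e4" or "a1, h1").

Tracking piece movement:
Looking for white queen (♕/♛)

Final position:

  a b c d e f g h
  ─────────────────
8│♜ ♞ ♝ ♛ ♚ ♝ · ♜│8
7│♟ ♟ ♟ ♟ ♟ ♟ ♟ ♟│7
6│· · · · · · · ♞│6
5│· · · · · · · ·│5
4│· · · ♘ · · · ·│4
3│· · · · · · · ·│3
2│♙ ♙ ♙ ♙ ♙ ♙ ♙ ♙│2
1│♖ ♘ ♗ ♕ ♔ ♗ · ♖│1
  ─────────────────
  a b c d e f g h


d1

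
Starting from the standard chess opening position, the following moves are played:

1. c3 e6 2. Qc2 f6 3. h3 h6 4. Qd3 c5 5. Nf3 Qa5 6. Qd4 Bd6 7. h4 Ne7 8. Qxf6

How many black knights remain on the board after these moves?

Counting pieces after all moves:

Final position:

  a b c d e f g h
  ─────────────────
8│♜ ♞ ♝ · ♚ · · ♜│8
7│♟ ♟ · ♟ ♞ · ♟ ·│7
6│· · · ♝ ♟ ♕ · ♟│6
5│♛ · ♟ · · · · ·│5
4│· · · · · · · ♙│4
3│· · ♙ · · ♘ · ·│3
2│♙ ♙ · ♙ ♙ ♙ ♙ ·│2
1│♖ ♘ ♗ · ♔ ♗ · ♖│1
  ─────────────────
  a b c d e f g h


2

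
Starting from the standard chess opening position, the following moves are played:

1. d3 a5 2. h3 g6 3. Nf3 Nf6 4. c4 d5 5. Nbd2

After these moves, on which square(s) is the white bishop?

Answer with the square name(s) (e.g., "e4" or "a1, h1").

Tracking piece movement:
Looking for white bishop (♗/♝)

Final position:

  a b c d e f g h
  ─────────────────
8│♜ ♞ ♝ ♛ ♚ ♝ · ♜│8
7│· ♟ ♟ · ♟ ♟ · ♟│7
6│· · · · · ♞ ♟ ·│6
5│♟ · · ♟ · · · ·│5
4│· · ♙ · · · · ·│4
3│· · · ♙ · ♘ · ♙│3
2│♙ ♙ · ♘ ♙ ♙ ♙ ·│2
1│♖ · ♗ ♕ ♔ ♗ · ♖│1
  ─────────────────
  a b c d e f g h


c1, f1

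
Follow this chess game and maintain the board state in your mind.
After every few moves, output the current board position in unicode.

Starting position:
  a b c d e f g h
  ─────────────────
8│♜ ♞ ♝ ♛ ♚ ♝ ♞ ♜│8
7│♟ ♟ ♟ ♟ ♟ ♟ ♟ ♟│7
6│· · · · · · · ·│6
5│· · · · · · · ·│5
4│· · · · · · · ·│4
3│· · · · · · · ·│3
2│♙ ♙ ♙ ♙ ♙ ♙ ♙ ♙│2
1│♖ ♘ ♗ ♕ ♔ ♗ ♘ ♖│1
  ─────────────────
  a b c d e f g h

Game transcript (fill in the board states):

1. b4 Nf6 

  a b c d e f g h
  ─────────────────
8│♜ ♞ ♝ ♛ ♚ ♝ · ♜│8
7│♟ ♟ ♟ ♟ ♟ ♟ ♟ ♟│7
6│· · · · · ♞ · ·│6
5│· · · · · · · ·│5
4│· ♙ · · · · · ·│4
3│· · · · · · · ·│3
2│♙ · ♙ ♙ ♙ ♙ ♙ ♙│2
1│♖ ♘ ♗ ♕ ♔ ♗ ♘ ♖│1
  ─────────────────
  a b c d e f g h

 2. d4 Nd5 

  a b c d e f g h
  ─────────────────
8│♜ ♞ ♝ ♛ ♚ ♝ · ♜│8
7│♟ ♟ ♟ ♟ ♟ ♟ ♟ ♟│7
6│· · · · · · · ·│6
5│· · · ♞ · · · ·│5
4│· ♙ · ♙ · · · ·│4
3│· · · · · · · ·│3
2│♙ · ♙ · ♙ ♙ ♙ ♙│2
1│♖ ♘ ♗ ♕ ♔ ♗ ♘ ♖│1
  ─────────────────
  a b c d e f g h

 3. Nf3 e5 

  a b c d e f g h
  ─────────────────
8│♜ ♞ ♝ ♛ ♚ ♝ · ♜│8
7│♟ ♟ ♟ ♟ · ♟ ♟ ♟│7
6│· · · · · · · ·│6
5│· · · ♞ ♟ · · ·│5
4│· ♙ · ♙ · · · ·│4
3│· · · · · ♘ · ·│3
2│♙ · ♙ · ♙ ♙ ♙ ♙│2
1│♖ ♘ ♗ ♕ ♔ ♗ · ♖│1
  ─────────────────
  a b c d e f g h

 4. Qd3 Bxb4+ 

  a b c d e f g h
  ─────────────────
8│♜ ♞ ♝ ♛ ♚ · · ♜│8
7│♟ ♟ ♟ ♟ · ♟ ♟ ♟│7
6│· · · · · · · ·│6
5│· · · ♞ ♟ · · ·│5
4│· ♝ · ♙ · · · ·│4
3│· · · ♕ · ♘ · ·│3
2│♙ · ♙ · ♙ ♙ ♙ ♙│2
1│♖ ♘ ♗ · ♔ ♗ · ♖│1
  ─────────────────
  a b c d e f g h

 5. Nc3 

  a b c d e f g h
  ─────────────────
8│♜ ♞ ♝ ♛ ♚ · · ♜│8
7│♟ ♟ ♟ ♟ · ♟ ♟ ♟│7
6│· · · · · · · ·│6
5│· · · ♞ ♟ · · ·│5
4│· ♝ · ♙ · · · ·│4
3│· · ♘ ♕ · ♘ · ·│3
2│♙ · ♙ · ♙ ♙ ♙ ♙│2
1│♖ · ♗ · ♔ ♗ · ♖│1
  ─────────────────
  a b c d e f g h


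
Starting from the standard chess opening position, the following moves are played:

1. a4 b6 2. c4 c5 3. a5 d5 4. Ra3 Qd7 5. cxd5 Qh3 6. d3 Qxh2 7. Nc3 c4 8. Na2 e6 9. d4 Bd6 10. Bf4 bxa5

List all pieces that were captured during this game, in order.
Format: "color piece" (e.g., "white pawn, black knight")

Tracking captures:
  cxd5: captured black pawn
  Qxh2: captured white pawn
  bxa5: captured white pawn

black pawn, white pawn, white pawn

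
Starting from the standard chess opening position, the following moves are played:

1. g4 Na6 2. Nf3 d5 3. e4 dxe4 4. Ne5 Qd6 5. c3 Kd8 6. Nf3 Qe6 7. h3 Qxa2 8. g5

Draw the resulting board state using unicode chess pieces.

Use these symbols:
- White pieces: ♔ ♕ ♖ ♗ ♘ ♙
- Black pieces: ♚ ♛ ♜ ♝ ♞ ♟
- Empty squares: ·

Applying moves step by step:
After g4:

♜ ♞ ♝ ♛ ♚ ♝ ♞ ♜
♟ ♟ ♟ ♟ ♟ ♟ ♟ ♟
· · · · · · · ·
· · · · · · · ·
· · · · · · ♙ ·
· · · · · · · ·
♙ ♙ ♙ ♙ ♙ ♙ · ♙
♖ ♘ ♗ ♕ ♔ ♗ ♘ ♖


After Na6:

♜ · ♝ ♛ ♚ ♝ ♞ ♜
♟ ♟ ♟ ♟ ♟ ♟ ♟ ♟
♞ · · · · · · ·
· · · · · · · ·
· · · · · · ♙ ·
· · · · · · · ·
♙ ♙ ♙ ♙ ♙ ♙ · ♙
♖ ♘ ♗ ♕ ♔ ♗ ♘ ♖


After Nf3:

♜ · ♝ ♛ ♚ ♝ ♞ ♜
♟ ♟ ♟ ♟ ♟ ♟ ♟ ♟
♞ · · · · · · ·
· · · · · · · ·
· · · · · · ♙ ·
· · · · · ♘ · ·
♙ ♙ ♙ ♙ ♙ ♙ · ♙
♖ ♘ ♗ ♕ ♔ ♗ · ♖


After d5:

♜ · ♝ ♛ ♚ ♝ ♞ ♜
♟ ♟ ♟ · ♟ ♟ ♟ ♟
♞ · · · · · · ·
· · · ♟ · · · ·
· · · · · · ♙ ·
· · · · · ♘ · ·
♙ ♙ ♙ ♙ ♙ ♙ · ♙
♖ ♘ ♗ ♕ ♔ ♗ · ♖


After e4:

♜ · ♝ ♛ ♚ ♝ ♞ ♜
♟ ♟ ♟ · ♟ ♟ ♟ ♟
♞ · · · · · · ·
· · · ♟ · · · ·
· · · · ♙ · ♙ ·
· · · · · ♘ · ·
♙ ♙ ♙ ♙ · ♙ · ♙
♖ ♘ ♗ ♕ ♔ ♗ · ♖


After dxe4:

♜ · ♝ ♛ ♚ ♝ ♞ ♜
♟ ♟ ♟ · ♟ ♟ ♟ ♟
♞ · · · · · · ·
· · · · · · · ·
· · · · ♟ · ♙ ·
· · · · · ♘ · ·
♙ ♙ ♙ ♙ · ♙ · ♙
♖ ♘ ♗ ♕ ♔ ♗ · ♖


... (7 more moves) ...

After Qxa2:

♜ · ♝ ♚ · ♝ ♞ ♜
♟ ♟ ♟ · ♟ ♟ ♟ ♟
♞ · · · · · · ·
· · · · · · · ·
· · · · ♟ · ♙ ·
· · ♙ · · ♘ · ♙
♛ ♙ · ♙ · ♙ · ·
♖ ♘ ♗ ♕ ♔ ♗ · ♖


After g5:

♜ · ♝ ♚ · ♝ ♞ ♜
♟ ♟ ♟ · ♟ ♟ ♟ ♟
♞ · · · · · · ·
· · · · · · ♙ ·
· · · · ♟ · · ·
· · ♙ · · ♘ · ♙
♛ ♙ · ♙ · ♙ · ·
♖ ♘ ♗ ♕ ♔ ♗ · ♖



  a b c d e f g h
  ─────────────────
8│♜ · ♝ ♚ · ♝ ♞ ♜│8
7│♟ ♟ ♟ · ♟ ♟ ♟ ♟│7
6│♞ · · · · · · ·│6
5│· · · · · · ♙ ·│5
4│· · · · ♟ · · ·│4
3│· · ♙ · · ♘ · ♙│3
2│♛ ♙ · ♙ · ♙ · ·│2
1│♖ ♘ ♗ ♕ ♔ ♗ · ♖│1
  ─────────────────
  a b c d e f g h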